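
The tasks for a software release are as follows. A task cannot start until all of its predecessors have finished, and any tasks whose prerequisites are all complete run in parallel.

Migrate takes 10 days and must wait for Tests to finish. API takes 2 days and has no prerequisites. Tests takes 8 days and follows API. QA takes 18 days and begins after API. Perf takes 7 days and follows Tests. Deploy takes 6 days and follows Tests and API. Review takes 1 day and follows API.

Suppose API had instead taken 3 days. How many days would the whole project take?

The binding path is API→Tests→Migrate = 2+8+10 = 20; finish at 20 days.
API lies on that path, so at 3 days the path becomes 21 days.
That remains the longest chain; total 21 days.

21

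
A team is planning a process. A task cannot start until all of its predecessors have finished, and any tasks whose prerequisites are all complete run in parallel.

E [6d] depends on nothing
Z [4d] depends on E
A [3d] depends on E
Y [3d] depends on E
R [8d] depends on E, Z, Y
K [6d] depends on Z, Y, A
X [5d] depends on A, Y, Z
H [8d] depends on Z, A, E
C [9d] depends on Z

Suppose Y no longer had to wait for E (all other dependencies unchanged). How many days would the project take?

19

With the dependency in place, E→Z→C = 6+4+9 = 19 sets the finish at 19 days.
Without E→Y, Y's earliest start moves from 6 to 0.
After: E→Z→C = 6+4+9 = 19 → 19 days.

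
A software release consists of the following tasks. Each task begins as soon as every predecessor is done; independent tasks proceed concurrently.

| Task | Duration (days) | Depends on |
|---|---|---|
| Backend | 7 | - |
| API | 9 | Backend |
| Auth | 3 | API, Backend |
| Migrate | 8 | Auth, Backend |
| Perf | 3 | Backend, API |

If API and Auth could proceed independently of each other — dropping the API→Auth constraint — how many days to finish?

19

Original critical path: Backend→API→Auth→Migrate = 7+9+3+8 = 27 ⇒ 27 days.
Without API→Auth, Auth's earliest start moves from 16 to 7.
After: Backend→API→Perf = 7+9+3 = 19 → 19 days.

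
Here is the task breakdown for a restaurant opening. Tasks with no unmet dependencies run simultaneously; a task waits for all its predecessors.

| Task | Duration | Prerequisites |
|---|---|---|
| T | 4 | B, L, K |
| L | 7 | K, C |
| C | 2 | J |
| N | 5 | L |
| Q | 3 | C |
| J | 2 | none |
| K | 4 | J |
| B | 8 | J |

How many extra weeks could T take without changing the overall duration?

Critical path: J→K→L→N = 2+4+7+5 = 18, so the finish is 18 weeks.
T finishes as early as 17 and must finish by 18.
Slack of T = 14 − 13 = 1 week.

1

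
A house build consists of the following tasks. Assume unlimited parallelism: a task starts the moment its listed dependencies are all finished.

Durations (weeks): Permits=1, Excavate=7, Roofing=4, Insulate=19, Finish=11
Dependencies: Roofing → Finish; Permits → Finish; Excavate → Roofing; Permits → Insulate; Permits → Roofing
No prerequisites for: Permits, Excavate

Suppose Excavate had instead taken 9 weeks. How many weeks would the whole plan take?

24

The binding path is Excavate→Roofing→Finish = 7+4+11 = 22; finish at 22 weeks.
Excavate lies on that path, so at 9 weeks the path becomes 24 weeks.
No other chain overtakes it, so the finish is 24 weeks.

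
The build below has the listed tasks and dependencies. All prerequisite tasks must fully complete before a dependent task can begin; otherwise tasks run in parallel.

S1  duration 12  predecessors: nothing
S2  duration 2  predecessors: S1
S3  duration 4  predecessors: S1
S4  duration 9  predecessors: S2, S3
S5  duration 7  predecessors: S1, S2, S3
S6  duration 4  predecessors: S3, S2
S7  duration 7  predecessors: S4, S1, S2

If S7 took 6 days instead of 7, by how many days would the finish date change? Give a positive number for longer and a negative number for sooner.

-1

Actual critical path: S1→S3→S4→S7 = 12+4+9+7 = 32 ⇒ 32 days.
S7 is on the critical path; changing it to 6 makes that path 31 days.
No other chain overtakes it, so the finish is 31 days.
Change in finish: 31 − 32 = -1 days.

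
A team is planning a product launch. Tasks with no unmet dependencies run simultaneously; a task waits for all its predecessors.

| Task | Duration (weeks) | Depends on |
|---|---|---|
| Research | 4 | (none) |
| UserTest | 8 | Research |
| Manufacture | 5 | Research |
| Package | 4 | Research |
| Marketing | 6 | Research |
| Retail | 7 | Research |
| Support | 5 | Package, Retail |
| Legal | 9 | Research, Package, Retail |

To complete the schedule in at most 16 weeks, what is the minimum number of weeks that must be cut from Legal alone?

Current finish: 20 weeks; target: 16.
Legal is on every critical path, so each week cut from Legal cuts the finish by one (this holds down to a finish of 16).
Need 20 − 16 = 4 weeks off Legal → Legal becomes 5 weeks, finish becomes 16.

4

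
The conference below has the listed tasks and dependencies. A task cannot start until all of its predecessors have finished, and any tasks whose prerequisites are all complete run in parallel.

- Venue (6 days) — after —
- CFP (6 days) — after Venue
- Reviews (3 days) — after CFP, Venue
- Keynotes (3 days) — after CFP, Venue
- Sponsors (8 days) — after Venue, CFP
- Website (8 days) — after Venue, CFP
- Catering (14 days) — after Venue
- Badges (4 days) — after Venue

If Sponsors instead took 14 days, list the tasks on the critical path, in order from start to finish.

Baseline: Venue→CFP→Sponsors = 6+6+8 = 20 → 20 days.
Sponsors lies on that path, so at 14 days the path becomes 26 days.
No other chain overtakes it, so the finish is 26 days.

Venue, CFP, Sponsors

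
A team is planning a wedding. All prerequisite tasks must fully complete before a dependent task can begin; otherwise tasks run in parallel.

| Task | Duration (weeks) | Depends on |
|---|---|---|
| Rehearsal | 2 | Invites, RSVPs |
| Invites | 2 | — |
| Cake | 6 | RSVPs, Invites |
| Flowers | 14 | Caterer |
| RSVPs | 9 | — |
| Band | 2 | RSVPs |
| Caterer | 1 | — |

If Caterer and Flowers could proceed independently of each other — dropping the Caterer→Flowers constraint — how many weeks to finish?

15

Original critical path: Caterer→Flowers = 1+14 = 15 ⇒ 15 weeks.
Without Caterer→Flowers, Flowers's earliest start moves from 1 to 0.
The longest chain is now RSVPs→Cake = 9+6 = 15, so the wedding takes 15 weeks.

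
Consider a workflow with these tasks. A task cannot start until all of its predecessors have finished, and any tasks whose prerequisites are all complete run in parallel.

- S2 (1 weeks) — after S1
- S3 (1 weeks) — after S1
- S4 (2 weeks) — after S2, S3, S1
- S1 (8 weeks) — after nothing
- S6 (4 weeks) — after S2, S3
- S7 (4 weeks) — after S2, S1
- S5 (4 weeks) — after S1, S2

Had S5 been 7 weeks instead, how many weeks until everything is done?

As given, the longest chain is S1→S2→S5 = 8+1+4 = 13, so the finish is 13 weeks.
S5 is on the critical path; changing it to 7 makes that path 16 weeks.
That remains the longest chain; total 16 weeks.

16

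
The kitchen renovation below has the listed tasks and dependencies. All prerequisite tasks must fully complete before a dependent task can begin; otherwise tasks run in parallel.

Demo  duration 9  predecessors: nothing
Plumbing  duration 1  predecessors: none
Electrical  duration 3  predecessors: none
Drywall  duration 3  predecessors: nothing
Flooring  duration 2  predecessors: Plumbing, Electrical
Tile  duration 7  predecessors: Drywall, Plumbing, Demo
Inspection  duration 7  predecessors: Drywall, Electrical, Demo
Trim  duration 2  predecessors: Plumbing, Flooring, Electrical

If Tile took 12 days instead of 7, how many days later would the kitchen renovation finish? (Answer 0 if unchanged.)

Baseline: Demo→Tile = 9+7 = 16 → 16 days.
Tile is on the critical path; changing it to 12 makes that path 21 days.
No other chain overtakes it, so the finish is 21 days.
Change in finish: 21 − 16 = +5 days.

5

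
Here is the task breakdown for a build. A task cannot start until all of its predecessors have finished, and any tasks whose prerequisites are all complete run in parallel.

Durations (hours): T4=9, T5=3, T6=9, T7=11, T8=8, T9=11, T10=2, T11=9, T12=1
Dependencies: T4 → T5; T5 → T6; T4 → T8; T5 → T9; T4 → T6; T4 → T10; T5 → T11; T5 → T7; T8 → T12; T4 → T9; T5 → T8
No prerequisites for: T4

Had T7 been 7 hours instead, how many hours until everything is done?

23

Critical path before the change: T4→T5→T7 = 9+3+11 = 23 giving 23 hours.
T7 is on the critical path; changing it to 7 makes that path 19 hours.
Now T4→T5→T9 = 9+3+11 = 23 is longest, so the finish becomes 23 hours.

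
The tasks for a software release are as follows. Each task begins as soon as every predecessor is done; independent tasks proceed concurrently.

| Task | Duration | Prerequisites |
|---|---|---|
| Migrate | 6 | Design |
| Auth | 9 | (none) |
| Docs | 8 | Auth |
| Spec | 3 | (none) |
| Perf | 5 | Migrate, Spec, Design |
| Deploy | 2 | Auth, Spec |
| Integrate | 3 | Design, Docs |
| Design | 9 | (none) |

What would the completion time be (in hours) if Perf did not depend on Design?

20

Before: longest chain Design→Migrate→Perf = 9+6+5 = 20, finish 20.
Dropping Design→Perf doesn't change Perf's earliest start (15); another predecessor still binds.
After: Design→Migrate→Perf = 9+6+5 = 20 → 20 hours.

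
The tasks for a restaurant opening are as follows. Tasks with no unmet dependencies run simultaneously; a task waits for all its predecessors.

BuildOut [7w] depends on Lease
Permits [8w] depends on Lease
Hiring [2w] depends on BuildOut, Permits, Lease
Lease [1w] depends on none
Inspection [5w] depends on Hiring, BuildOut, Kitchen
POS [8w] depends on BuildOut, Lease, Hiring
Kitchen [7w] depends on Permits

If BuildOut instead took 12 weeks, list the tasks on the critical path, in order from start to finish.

Baseline: Lease→Permits→Kitchen→Inspection = 1+8+7+5 = 21 → 21 weeks.
The longest path through BuildOut is only 18 weeks, so BuildOut has float 3.
Now Lease→BuildOut→Hiring→POS = 1+12+2+8 = 23 is longest, so the finish becomes 23 weeks.

Lease, BuildOut, Hiring, POS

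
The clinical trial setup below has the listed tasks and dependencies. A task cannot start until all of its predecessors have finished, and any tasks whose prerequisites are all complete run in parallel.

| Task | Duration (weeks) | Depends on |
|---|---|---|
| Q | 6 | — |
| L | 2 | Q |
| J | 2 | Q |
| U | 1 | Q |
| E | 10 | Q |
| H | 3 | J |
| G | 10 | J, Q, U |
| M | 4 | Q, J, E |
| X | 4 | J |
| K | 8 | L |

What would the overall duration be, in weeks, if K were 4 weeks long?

Baseline: Q→E→M = 6+10+4 = 20 → 20 weeks.
K is off the critical path — its longest chain is 16 weeks, giving 4 of slack.
That remains the longest chain; total 20 weeks.

20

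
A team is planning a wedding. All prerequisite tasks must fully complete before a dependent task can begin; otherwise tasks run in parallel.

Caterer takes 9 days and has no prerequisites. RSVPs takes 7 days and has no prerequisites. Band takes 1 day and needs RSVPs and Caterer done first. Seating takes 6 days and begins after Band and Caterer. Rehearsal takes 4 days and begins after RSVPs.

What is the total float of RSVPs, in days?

Caterer→Band→Seating = 9+1+6 = 16 sets the makespan at 16 days.
The longest chain containing RSVPs totals 14 days.
Float = 16 − 14 = 2.

2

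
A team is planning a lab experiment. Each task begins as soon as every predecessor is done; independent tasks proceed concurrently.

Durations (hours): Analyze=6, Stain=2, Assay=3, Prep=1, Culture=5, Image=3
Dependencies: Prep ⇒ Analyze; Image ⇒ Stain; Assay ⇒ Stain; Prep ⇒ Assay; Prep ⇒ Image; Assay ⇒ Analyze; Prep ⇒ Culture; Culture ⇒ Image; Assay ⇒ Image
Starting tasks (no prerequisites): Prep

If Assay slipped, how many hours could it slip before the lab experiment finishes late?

1

Critical path: Prep→Culture→Image→Stain = 1+5+3+2 = 11, so the finish is 11 hours.
Assay finishes as early as 4 and must finish by 5.
So Assay can slip 5 − 4 = 1 hour.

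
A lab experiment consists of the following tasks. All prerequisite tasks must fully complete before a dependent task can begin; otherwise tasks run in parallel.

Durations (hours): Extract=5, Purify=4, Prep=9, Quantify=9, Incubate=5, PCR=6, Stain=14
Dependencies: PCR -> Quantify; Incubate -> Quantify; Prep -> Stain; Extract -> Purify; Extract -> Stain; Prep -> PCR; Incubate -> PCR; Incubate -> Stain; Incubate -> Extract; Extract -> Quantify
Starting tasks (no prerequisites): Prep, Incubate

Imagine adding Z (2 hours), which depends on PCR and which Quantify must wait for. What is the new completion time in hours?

Originally the plan takes 24 hours.
With Z inserted, Quantify now waits for max(PCR, Extract, Incubate, Z).
New critical path: Prep→PCR→Z→Quantify = 9+6+2+9 = 26 ⇒ 26 hours.

26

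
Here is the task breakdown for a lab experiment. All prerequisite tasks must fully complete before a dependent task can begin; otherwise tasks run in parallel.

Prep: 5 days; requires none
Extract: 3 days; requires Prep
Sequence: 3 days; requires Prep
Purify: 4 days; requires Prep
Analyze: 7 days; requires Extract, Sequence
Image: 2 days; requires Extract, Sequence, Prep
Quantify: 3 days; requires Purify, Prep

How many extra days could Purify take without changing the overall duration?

3

Critical path: Prep→Extract→Analyze = 5+3+7 = 15, so the finish is 15 days.
Longest path through Purify: 12 days (earliest finish 9, latest finish 12).
So Purify can slip 12 − 9 = 3 days.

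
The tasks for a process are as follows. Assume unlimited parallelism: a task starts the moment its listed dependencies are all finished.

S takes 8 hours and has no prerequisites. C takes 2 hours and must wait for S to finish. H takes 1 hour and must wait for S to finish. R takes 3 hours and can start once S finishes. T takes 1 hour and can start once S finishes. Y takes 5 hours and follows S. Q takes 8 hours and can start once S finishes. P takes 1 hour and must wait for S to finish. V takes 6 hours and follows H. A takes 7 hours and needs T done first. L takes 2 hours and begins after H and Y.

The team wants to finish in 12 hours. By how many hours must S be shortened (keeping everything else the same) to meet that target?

Current finish: 16 hours; target: 12.
S is on every critical path, so each hour cut from S cuts the finish by one (this holds down to a finish of 9).
Need 16 − 12 = 4 hours off S → S becomes 4 hours, finish becomes 12.

4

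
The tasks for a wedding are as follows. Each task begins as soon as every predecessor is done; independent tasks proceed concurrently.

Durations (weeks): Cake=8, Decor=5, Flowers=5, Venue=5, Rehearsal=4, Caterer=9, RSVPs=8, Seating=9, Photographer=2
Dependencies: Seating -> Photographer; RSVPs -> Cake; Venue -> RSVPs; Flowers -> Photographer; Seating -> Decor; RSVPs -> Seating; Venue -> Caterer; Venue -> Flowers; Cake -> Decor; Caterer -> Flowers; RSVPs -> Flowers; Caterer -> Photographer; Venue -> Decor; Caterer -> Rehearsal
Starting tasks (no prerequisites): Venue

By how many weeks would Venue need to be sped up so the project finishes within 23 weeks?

Current finish: 27 weeks; target: 23.
Venue is on every critical path, so each week cut from Venue cuts the finish by one (this holds down to a finish of 23).
Need 27 − 23 = 4 weeks off Venue → Venue becomes 1 week, finish becomes 23.

4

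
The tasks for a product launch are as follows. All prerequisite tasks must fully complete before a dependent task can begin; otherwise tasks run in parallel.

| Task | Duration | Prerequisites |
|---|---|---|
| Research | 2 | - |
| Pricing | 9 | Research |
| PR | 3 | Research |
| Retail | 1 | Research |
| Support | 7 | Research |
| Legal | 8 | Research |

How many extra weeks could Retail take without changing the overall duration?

8

Critical path: Research→Pricing = 2+9 = 11, so the finish is 11 weeks.
Retail finishes as early as 3 and must finish by 11.
So Retail can slip 11 − 3 = 8 weeks.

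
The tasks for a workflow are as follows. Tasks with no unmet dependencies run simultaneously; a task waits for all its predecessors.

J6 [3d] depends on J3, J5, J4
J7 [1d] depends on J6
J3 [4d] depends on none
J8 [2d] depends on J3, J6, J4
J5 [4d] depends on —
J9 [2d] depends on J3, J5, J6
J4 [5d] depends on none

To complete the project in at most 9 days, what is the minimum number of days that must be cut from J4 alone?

1

Current finish: 10 days; target: 9.
J4 is on every critical path, so each day cut from J4 cuts the finish by one (this holds down to a finish of 9).
Need 10 − 9 = 1 day off J4 → J4 becomes 4 days, finish becomes 9.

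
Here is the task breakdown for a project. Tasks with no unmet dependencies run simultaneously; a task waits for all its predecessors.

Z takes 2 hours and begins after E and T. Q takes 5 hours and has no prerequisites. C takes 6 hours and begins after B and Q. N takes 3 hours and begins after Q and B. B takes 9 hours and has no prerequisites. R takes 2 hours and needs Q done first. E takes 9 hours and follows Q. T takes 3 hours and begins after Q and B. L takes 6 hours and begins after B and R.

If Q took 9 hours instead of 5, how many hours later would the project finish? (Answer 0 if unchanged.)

4

Baseline: Q→E→Z = 5+9+2 = 16 → 16 hours.
Q lies on that path, so at 9 hours the path becomes 20 hours.
That remains the longest chain; total 20 hours.
Change in finish: 20 − 16 = +4 hours.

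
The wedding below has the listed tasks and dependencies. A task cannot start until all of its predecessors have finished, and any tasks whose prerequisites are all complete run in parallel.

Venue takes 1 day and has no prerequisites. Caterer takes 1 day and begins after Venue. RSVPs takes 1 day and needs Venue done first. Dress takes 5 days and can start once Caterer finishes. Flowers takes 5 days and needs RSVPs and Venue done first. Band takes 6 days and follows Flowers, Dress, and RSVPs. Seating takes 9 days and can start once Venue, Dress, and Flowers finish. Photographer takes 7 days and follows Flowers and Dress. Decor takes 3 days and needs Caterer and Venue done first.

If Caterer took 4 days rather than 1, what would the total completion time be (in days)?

Critical path before the change: Venue→Caterer→Dress→Seating = 1+1+5+9 = 16 giving 16 days.
Since Caterer is critical, the +3 change carries straight to that chain (now 19 days).
No other chain overtakes it, so the finish is 19 days.

19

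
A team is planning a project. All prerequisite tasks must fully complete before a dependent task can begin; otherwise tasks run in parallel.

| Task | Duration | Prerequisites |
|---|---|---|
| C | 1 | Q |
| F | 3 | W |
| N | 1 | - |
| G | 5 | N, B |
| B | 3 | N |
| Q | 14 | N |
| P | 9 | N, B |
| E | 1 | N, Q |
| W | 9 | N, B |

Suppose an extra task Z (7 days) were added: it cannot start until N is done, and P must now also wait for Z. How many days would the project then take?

17

Originally the project takes 16 days.
With Z inserted, P now waits for max(N, B, Z).
New critical path: N→Z→P = 1+7+9 = 17 ⇒ 17 days.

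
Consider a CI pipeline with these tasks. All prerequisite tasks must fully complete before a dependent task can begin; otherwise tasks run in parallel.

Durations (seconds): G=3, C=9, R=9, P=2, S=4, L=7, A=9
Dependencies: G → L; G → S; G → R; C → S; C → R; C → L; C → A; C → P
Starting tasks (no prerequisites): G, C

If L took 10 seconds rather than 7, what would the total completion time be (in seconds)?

19

Actual critical path: C→R = 9+9 = 18 ⇒ 18 seconds.
L has 2 seconds of float (longest path through it is 16).
Now C→L = 9+10 = 19 is longest, so the finish becomes 19 seconds.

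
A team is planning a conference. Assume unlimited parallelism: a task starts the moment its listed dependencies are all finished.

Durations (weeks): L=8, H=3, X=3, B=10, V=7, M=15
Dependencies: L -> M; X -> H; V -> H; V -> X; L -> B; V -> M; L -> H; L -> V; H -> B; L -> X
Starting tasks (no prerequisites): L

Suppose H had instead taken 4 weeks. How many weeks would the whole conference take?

32

Baseline: L→V→X→H→B = 8+7+3+3+10 = 31 → 31 weeks.
H lies on that path, so at 4 weeks the path becomes 32 weeks.
No other chain overtakes it, so the finish is 32 weeks.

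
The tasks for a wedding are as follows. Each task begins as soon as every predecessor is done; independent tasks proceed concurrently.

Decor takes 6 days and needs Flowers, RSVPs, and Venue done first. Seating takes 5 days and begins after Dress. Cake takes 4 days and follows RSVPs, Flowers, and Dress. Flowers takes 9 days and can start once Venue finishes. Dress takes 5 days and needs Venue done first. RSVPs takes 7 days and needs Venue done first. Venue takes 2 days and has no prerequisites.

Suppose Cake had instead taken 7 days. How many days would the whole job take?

Baseline: Venue→Flowers→Decor = 2+9+6 = 17 → 17 days.
Cake has 2 days of float (longest path through it is 15).
The binding chain switches to Venue→Flowers→Cake = 2+9+7 = 18; finish 18 days.

18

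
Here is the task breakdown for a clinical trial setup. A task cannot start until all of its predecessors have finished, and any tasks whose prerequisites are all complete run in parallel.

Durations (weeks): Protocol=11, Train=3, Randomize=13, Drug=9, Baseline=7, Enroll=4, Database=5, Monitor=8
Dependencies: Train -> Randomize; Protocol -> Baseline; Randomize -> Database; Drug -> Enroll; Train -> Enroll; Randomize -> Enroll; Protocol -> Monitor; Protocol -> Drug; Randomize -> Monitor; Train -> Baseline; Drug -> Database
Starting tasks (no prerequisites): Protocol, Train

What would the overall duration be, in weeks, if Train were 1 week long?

Actual critical path: Protocol→Drug→Database = 11+9+5 = 25 ⇒ 25 weeks.
The longest path through Train is only 24 weeks, so Train has float 1.
That remains the longest chain; total 25 weeks.

25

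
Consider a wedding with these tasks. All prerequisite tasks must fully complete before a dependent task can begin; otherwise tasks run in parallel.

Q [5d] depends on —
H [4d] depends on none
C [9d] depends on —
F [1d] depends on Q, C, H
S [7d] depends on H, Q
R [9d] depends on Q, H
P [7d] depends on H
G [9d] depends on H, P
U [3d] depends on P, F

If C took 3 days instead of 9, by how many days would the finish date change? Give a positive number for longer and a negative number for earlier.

Critical path before the change: H→P→G = 4+7+9 = 20 giving 20 days.
C has 7 days of float (longest path through it is 13).
No other chain overtakes it, so the finish is 20 days.
Change in finish: 20 − 20 = +0 days.

0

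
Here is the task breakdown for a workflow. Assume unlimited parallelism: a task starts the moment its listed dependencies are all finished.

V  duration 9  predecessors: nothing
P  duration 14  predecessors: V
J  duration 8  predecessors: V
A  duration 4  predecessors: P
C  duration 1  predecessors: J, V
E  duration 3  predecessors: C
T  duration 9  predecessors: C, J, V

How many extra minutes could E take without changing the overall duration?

The longest chain is V→P→A = 9+14+4 = 27; overall finish 27 minutes.
Longest path through E: 21 minutes (earliest finish 21, latest finish 27).
Slack of E = 24 − 18 = 6 minutes.

6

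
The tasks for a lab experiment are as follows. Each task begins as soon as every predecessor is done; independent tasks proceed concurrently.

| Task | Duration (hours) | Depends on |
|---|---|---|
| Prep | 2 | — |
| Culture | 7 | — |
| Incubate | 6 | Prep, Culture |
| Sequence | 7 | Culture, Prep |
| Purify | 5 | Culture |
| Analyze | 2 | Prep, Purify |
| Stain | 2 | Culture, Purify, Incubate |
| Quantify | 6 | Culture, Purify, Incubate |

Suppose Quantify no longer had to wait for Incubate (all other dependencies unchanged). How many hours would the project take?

Before: longest chain Culture→Incubate→Quantify = 7+6+6 = 19, finish 19.
Without Incubate→Quantify, Quantify's earliest start moves from 13 to 12.
The longest chain is now Culture→Purify→Quantify = 7+5+6 = 18, so the project takes 18 hours.

18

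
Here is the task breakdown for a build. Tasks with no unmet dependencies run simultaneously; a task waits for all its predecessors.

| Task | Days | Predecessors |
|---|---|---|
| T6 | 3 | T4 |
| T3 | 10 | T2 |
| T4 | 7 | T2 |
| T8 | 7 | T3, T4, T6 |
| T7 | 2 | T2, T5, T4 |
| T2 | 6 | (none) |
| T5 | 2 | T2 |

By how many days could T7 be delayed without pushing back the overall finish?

T2→T3→T8 = 6+10+7 = 23 sets the makespan at 23 days.
Longest path through T7: 15 days (earliest finish 15, latest finish 23).
Float = 23 − 15 = 8.

8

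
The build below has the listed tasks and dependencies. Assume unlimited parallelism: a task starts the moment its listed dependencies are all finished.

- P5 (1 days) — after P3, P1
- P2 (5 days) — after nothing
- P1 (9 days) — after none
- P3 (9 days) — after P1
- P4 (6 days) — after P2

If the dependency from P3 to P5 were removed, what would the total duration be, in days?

Before: longest chain P1→P3→P5 = 9+9+1 = 19, finish 19.
Without P3→P5, P5's earliest start moves from 18 to 9.
After: P1→P3 = 9+9 = 18 → 18 days.

18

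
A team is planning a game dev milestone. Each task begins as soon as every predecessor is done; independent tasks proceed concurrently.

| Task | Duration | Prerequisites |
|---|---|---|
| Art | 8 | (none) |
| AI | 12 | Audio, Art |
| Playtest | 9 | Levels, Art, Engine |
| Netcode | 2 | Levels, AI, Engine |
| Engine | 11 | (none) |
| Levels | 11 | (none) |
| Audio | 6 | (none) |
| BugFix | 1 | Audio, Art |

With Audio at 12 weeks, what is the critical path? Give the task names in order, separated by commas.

As given, the longest chain is Art→AI→Netcode = 8+12+2 = 22, so the finish is 22 weeks.
Audio has 2 weeks of float (longest path through it is 20).
The binding chain switches to Audio→AI→Netcode = 12+12+2 = 26; finish 26 weeks.

Audio, AI, Netcode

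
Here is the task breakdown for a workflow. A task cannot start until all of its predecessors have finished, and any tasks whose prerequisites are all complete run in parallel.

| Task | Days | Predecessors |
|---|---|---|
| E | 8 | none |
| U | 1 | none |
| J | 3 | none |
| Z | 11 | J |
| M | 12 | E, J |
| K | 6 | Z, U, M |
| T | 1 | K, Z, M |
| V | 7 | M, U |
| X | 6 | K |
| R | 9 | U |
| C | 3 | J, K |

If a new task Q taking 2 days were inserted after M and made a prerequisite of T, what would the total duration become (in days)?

Originally the job takes 32 days.
With Q inserted, T now waits for max(K, Z, M, Q).
New critical path: E→M→K→X = 8+12+6+6 = 32 ⇒ 32 days.

32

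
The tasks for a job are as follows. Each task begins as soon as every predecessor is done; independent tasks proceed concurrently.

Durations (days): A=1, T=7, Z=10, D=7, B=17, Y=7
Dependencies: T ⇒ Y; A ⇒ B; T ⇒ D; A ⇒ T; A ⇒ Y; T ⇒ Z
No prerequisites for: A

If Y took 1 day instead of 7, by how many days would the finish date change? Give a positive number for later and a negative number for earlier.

The binding path is A→T→Z = 1+7+10 = 18; finish at 18 days.
Y is off the critical path — its longest chain is 15 days, giving 3 of slack.
No other chain overtakes it, so the finish is 18 days.
Change in finish: 18 − 18 = +0 days.

0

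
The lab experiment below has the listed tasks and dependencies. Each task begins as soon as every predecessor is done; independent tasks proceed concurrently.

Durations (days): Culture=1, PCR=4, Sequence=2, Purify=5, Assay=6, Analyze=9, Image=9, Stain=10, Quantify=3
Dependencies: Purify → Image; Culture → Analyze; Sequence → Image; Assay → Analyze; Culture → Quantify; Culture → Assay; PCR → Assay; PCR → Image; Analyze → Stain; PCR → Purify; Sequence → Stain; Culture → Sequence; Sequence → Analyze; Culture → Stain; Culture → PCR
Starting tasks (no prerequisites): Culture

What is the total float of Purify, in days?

11

Critical path: Culture→PCR→Assay→Analyze→Stain = 1+4+6+9+10 = 30, so the finish is 30 days.
The longest chain containing Purify totals 19 days.
Slack of Purify = 16 − 5 = 11 days.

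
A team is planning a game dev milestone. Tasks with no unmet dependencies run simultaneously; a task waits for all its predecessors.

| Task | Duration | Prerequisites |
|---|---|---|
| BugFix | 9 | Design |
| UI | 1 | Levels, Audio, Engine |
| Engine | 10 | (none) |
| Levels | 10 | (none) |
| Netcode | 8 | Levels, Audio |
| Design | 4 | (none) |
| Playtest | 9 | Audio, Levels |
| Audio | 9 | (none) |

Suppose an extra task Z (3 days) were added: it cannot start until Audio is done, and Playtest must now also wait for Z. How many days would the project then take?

Originally the project takes 19 days.
With Z inserted, Playtest now waits for max(Audio, Levels, Z).
New critical path: Audio→Z→Playtest = 9+3+9 = 21 ⇒ 21 days.

21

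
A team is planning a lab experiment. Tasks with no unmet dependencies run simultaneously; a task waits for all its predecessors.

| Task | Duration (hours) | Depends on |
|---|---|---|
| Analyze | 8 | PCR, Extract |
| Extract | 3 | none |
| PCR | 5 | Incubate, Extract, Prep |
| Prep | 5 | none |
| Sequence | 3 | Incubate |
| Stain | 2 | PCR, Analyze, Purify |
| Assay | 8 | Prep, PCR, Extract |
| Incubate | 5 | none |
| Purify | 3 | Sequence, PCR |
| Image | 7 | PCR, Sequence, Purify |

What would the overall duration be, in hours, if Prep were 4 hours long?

Actual critical path: Prep→PCR→Purify→Image = 5+5+3+7 = 20 ⇒ 20 hours.
Prep lies on that path, so at 4 hours the path becomes 19 hours.
Now Incubate→PCR→Purify→Image = 5+5+3+7 = 20 is longest, so the finish becomes 20 hours.

20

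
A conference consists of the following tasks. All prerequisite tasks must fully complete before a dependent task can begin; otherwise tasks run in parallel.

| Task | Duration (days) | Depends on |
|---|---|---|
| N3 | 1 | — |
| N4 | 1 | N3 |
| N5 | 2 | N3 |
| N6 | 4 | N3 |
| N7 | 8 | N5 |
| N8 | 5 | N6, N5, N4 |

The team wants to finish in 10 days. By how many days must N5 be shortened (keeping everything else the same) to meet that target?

Current finish: 11 days; target: 10.
N5 is on every critical path, so each day cut from N5 cuts the finish by one (this holds down to a finish of 10).
Need 11 − 10 = 1 day off N5 → N5 becomes 1 day, finish becomes 10.

1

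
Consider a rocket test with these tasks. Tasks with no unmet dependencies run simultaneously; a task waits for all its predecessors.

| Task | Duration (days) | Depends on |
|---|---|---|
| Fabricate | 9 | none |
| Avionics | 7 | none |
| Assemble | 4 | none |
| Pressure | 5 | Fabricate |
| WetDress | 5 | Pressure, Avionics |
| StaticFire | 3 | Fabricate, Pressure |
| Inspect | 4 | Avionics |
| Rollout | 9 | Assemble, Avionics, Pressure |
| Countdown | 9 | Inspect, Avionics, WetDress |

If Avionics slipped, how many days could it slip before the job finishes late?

7

Critical path: Fabricate→Pressure→WetDress→Countdown = 9+5+5+9 = 28, so the finish is 28 days.
The longest chain containing Avionics totals 21 days.
Float = 28 − 21 = 7.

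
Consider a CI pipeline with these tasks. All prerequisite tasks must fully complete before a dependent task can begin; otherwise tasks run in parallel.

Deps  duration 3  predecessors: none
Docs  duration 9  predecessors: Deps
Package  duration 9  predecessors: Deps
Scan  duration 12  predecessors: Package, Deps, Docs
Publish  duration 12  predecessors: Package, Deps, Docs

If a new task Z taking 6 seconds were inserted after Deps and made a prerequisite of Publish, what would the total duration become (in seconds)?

24

Originally the job takes 24 seconds.
With Z inserted, Publish now waits for max(Package, Deps, Docs, Z).
New critical path: Deps→Docs→Scan = 3+9+12 = 24 ⇒ 24 seconds.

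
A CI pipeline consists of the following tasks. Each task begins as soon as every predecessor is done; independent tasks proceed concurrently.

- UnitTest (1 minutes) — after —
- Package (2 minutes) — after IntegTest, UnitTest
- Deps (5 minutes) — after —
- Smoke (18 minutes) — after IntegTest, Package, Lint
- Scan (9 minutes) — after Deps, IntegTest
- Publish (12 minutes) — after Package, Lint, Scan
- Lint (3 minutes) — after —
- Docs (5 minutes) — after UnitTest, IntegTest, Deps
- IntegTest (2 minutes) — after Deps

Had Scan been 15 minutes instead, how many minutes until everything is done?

As given, the longest chain is Deps→IntegTest→Scan→Publish = 5+2+9+12 = 28, so the finish is 28 minutes.
Scan is on the critical path; changing it to 15 makes that path 34 minutes.
No other chain overtakes it, so the finish is 34 minutes.

34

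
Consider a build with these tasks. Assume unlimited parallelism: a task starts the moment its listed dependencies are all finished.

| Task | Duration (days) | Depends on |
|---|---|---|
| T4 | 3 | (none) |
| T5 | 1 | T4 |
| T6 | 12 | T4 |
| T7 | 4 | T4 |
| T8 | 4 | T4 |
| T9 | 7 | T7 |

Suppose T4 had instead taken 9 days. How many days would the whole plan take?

Critical path before the change: T4→T6 = 3+12 = 15 giving 15 days.
T4 lies on that path, so at 9 days the path becomes 21 days.
No other chain overtakes it, so the finish is 21 days.

21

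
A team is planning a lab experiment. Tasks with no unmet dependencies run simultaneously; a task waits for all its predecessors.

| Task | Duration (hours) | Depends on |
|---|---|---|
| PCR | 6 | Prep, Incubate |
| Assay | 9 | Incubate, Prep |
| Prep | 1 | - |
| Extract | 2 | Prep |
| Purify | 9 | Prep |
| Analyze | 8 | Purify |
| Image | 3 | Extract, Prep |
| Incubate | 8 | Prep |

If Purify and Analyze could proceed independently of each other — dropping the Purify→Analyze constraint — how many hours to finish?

Original critical path: Prep→Incubate→Assay = 1+8+9 = 18 ⇒ 18 hours.
Without Purify→Analyze, Analyze's earliest start moves from 10 to 0.
New critical path: Prep→Incubate→Assay = 1+8+9 = 18 ⇒ 18 hours.

18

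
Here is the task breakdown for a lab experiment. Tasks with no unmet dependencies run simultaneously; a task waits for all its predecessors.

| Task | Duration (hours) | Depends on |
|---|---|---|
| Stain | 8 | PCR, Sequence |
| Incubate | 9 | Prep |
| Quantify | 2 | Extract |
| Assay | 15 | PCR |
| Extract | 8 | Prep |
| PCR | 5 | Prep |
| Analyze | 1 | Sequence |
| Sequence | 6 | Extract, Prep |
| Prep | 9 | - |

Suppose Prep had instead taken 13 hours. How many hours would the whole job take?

35

The binding path is Prep→Extract→Sequence→Stain = 9+8+6+8 = 31; finish at 31 hours.
Prep lies on that path, so at 13 hours the path becomes 35 hours.
The critical path is still Prep→Extract→Sequence→Stain; finish is now 35 hours.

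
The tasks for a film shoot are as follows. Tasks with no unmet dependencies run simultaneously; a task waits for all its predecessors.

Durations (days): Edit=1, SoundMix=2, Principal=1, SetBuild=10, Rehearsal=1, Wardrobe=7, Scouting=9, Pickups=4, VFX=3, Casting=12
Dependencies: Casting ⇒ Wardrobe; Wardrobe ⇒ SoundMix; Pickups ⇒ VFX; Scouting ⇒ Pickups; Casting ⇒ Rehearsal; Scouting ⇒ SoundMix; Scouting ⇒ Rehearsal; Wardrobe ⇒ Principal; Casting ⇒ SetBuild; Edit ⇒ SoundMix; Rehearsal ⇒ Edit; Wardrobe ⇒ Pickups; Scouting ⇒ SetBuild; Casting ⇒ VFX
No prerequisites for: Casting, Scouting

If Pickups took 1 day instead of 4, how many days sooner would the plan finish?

3

Critical path before the change: Casting→Wardrobe→Pickups→VFX = 12+7+4+3 = 26 giving 26 days.
Since Pickups is critical, the -3 change carries straight to that chain (now 23 days).
No other chain overtakes it, so the finish is 23 days.
Change in finish: 23 − 26 = -3 days.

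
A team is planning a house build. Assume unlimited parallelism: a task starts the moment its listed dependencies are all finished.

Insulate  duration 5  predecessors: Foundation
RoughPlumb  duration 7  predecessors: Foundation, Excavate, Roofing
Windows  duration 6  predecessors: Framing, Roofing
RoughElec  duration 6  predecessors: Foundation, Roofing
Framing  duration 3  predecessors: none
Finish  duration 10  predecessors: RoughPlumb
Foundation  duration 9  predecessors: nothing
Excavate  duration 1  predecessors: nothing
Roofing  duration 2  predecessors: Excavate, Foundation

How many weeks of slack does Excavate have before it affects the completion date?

8

The longest chain is Foundation→Roofing→RoughPlumb→Finish = 9+2+7+10 = 28; overall finish 28 weeks.
Excavate finishes as early as 1 and must finish by 9.
Slack of Excavate = 8 − 0 = 8 weeks.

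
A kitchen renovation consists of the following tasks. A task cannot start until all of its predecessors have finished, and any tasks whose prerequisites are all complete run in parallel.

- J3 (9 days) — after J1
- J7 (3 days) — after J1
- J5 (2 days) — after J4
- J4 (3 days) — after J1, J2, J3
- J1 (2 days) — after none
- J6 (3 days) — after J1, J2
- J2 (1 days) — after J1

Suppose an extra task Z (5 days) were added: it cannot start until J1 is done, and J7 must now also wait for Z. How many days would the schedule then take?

16

Originally the schedule takes 16 days.
With Z inserted, J7 now waits for max(J1, Z).
New critical path: J1→J3→J4→J5 = 2+9+3+2 = 16 ⇒ 16 days.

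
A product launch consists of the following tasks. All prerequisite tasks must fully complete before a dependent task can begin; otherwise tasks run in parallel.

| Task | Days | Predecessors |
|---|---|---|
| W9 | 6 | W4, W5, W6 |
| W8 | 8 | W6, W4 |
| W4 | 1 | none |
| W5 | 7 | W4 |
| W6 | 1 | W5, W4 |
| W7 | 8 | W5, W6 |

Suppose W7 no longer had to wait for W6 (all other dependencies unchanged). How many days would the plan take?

Original critical path: W4→W5→W6→W7 = 1+7+1+8 = 17 ⇒ 17 days.
Without W6→W7, W7's earliest start moves from 9 to 8.
After: W4→W5→W6→W8 = 1+7+1+8 = 17 → 17 days.

17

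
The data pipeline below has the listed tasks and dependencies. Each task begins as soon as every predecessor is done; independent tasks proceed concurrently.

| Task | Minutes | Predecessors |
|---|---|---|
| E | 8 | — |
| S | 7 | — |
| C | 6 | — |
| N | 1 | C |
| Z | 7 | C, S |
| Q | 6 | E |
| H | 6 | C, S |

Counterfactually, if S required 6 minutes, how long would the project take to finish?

Critical path before the change: S→Z = 7+7 = 14 giving 14 minutes.
Since S is critical, the -1 change carries straight to that chain (now 13 minutes).
The binding chain switches to E→Q = 8+6 = 14; finish 14 minutes.

14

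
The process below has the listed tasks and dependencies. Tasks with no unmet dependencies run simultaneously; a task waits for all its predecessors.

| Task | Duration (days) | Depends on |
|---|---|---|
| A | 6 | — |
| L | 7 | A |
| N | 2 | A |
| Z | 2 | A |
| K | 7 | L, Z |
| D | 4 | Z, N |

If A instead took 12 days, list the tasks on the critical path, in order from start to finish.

As given, the longest chain is A→L→K = 6+7+7 = 20, so the finish is 20 days.
A is on the critical path; changing it to 12 makes that path 26 days.
The critical path is still A→L→K; finish is now 26 days.

A, L, K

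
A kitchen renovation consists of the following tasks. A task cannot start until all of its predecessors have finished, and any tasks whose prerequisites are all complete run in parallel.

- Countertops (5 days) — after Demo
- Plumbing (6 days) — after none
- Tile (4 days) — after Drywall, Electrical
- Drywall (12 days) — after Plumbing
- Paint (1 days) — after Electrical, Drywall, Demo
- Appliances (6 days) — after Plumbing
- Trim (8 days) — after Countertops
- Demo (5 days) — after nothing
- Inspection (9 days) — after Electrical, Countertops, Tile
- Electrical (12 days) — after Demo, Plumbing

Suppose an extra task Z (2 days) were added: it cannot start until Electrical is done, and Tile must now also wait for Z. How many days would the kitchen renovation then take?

33

Originally the kitchen renovation takes 31 days.
With Z inserted, Tile now waits for max(Drywall, Electrical, Z).
New critical path: Plumbing→Electrical→Z→Tile→Inspection = 6+12+2+4+9 = 33 ⇒ 33 days.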